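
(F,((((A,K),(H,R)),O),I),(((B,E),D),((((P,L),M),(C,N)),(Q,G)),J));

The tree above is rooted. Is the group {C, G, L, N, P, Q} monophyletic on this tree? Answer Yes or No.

No

The MRCA of the listed taxa subtends ((((P,L),M),(C,N)),(Q,G)).
That clade also contains M, which is not in the proposed group, so the group is not monophyletic.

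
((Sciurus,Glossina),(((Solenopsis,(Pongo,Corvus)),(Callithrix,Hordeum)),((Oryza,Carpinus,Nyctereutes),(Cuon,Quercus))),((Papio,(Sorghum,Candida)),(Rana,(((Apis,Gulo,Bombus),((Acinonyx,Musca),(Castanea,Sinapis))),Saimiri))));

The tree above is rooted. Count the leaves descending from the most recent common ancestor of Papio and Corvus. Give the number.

24

The MRCA of Papio and Corvus is the root, so the clade is the entire tree.
That clade contains 24 terminal taxa: Acinonyx, Apis, Bombus, Callithrix, Candida, Carpinus, Castanea, Corvus, Cuon, Glossina, Gulo, Hordeum, Musca, Nyctereutes, Oryza, Papio, Pongo, Quercus, Rana, Saimiri, Sciurus, Sinapis, Solenopsis, Sorghum.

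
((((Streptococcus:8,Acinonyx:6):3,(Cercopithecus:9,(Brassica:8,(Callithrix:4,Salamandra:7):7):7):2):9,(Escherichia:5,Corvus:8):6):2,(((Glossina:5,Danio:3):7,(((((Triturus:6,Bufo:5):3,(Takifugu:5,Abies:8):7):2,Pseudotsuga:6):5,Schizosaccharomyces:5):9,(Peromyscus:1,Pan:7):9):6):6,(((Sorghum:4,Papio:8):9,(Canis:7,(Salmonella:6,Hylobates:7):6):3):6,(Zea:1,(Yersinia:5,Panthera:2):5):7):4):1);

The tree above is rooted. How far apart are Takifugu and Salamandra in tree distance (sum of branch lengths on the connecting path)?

75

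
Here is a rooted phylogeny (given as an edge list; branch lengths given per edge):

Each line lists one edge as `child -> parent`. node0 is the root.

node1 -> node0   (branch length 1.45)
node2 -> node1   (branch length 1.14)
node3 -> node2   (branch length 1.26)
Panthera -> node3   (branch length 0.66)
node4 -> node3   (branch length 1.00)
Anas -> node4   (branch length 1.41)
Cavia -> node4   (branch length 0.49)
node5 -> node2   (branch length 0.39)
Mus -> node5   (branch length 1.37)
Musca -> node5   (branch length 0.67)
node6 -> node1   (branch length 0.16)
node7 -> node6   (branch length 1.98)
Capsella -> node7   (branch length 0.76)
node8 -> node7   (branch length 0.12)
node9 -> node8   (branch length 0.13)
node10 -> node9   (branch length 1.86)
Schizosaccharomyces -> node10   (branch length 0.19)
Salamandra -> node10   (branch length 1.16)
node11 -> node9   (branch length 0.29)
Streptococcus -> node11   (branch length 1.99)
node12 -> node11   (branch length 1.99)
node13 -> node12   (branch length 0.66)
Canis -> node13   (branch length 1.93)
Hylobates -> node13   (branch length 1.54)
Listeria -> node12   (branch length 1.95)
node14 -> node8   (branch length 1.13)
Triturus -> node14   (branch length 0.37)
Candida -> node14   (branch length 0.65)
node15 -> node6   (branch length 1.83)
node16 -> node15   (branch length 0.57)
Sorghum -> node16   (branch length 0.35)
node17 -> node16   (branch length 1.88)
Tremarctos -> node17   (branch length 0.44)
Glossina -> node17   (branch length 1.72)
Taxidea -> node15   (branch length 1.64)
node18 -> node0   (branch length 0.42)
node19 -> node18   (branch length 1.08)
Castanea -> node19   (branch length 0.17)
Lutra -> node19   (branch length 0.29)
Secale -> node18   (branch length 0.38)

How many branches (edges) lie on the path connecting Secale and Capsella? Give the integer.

6

The MRCA of Secale and Capsella is the root of the tree.
From Secale up to that node: 2 branches. From Capsella up to the same node: 4 branches. Total: 2 + 4 = 6.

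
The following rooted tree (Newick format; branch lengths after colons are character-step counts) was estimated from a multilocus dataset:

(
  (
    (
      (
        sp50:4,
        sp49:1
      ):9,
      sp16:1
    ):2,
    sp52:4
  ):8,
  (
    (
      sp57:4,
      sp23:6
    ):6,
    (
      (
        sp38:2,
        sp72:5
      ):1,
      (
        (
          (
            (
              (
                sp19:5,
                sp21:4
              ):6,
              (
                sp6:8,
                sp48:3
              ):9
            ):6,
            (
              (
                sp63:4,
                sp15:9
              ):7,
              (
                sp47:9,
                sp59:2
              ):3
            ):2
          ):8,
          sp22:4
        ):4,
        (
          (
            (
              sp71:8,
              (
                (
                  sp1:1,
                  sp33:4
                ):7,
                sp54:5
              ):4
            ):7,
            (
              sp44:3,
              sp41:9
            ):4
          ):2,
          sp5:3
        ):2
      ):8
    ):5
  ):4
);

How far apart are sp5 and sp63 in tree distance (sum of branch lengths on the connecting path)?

30

The path runs sp5 → … → MRCA → … → sp63; the MRCA is the node subtending (((((sp19,sp21),(sp6,sp48)),((sp63,sp15),(sp47,sp59))),sp22),(((sp71,((sp1,sp33),sp54)),(sp44,sp41)),sp5)).
Branch lengths along that path: 3 + 2 + 4 + 8 + 2 + 7 + 4 = 30.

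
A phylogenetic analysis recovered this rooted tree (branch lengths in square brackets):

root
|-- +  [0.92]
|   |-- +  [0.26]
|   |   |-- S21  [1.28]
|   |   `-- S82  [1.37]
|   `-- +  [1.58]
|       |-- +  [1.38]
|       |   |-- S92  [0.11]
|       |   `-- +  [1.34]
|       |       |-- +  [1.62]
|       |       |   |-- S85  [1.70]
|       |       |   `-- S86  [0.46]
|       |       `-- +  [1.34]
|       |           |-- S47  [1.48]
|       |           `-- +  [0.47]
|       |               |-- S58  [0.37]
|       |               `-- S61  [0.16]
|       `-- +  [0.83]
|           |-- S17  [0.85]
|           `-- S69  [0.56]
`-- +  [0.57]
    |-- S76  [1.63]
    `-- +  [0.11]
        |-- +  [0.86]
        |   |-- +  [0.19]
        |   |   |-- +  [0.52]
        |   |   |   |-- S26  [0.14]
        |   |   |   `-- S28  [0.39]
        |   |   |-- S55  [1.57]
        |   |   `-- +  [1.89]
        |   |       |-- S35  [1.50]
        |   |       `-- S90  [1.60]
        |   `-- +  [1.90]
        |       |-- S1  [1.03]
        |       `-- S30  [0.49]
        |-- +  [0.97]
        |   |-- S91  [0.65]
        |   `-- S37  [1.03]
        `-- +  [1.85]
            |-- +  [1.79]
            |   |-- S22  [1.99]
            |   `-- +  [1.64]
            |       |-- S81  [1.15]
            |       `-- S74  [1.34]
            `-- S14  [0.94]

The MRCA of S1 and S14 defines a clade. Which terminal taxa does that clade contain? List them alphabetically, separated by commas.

S1, S14, S22, S26, S28, S30, S35, S37, S55, S74, S81, S90, S91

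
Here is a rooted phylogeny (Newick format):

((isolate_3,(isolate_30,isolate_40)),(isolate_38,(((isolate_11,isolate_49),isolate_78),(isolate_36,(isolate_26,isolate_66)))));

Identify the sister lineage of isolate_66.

isolate_66 attaches to the tree at the node subtending (isolate_26,isolate_66).
The other lineage descending from that same node — the sister group — is the single tip isolate_26.

isolate_26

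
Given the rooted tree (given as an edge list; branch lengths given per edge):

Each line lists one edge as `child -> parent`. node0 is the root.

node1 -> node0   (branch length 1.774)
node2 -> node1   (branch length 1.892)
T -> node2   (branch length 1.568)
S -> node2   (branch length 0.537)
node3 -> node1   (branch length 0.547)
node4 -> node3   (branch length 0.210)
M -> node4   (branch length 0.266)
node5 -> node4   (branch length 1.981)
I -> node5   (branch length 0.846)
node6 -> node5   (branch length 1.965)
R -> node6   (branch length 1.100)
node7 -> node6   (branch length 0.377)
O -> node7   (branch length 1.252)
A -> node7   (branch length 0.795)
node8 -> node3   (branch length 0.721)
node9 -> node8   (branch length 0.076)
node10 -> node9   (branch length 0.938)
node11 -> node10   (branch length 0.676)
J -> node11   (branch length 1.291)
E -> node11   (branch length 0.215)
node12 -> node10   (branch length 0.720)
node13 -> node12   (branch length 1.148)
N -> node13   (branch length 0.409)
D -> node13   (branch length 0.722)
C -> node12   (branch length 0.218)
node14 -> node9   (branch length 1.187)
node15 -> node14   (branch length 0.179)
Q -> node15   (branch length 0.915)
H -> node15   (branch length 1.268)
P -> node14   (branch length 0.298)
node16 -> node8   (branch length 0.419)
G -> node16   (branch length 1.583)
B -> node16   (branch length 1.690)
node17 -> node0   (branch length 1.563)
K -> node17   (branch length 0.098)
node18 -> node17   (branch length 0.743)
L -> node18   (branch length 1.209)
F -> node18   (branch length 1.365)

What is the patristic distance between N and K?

The path runs N → … → MRCA → … → K; the MRCA is the root of the tree.
Branch lengths along that path: 0.409 + 1.148 + 0.720 + 0.938 + 0.076 + 0.721 + 0.547 + 1.774 + 1.563 + 0.098 = 7.994.

7.994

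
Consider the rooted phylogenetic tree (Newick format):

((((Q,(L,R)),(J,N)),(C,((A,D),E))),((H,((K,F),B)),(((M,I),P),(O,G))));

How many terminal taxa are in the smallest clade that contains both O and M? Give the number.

The MRCA of O and M is the node subtending (((M,I),P),(O,G)).
That clade contains 5 terminal taxa: G, I, M, O, P.

5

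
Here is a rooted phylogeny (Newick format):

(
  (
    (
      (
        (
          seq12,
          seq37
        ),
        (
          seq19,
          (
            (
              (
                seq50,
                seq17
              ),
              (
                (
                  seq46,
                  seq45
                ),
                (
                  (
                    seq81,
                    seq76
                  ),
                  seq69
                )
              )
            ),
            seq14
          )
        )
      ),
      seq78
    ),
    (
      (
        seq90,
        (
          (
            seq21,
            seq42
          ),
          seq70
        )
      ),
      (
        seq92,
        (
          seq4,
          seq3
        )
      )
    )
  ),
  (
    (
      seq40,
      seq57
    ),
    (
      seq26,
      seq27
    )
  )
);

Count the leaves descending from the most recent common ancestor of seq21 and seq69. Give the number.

19

The MRCA of seq21 and seq69 is the node subtending ((((seq12,seq37),(seq19,(((seq50,seq17),((seq46,seq45),((seq81,seq76),seq69))),seq14))),seq78),((seq90,((seq21,seq42),seq70)),(seq92,(seq4,seq3)))).
That clade contains 19 terminal taxa: seq12, seq14, seq17, seq19, seq21, seq3, seq37, seq4, seq42, seq45, seq46, seq50, seq69, seq70, seq76, seq78, seq81, seq90, seq92.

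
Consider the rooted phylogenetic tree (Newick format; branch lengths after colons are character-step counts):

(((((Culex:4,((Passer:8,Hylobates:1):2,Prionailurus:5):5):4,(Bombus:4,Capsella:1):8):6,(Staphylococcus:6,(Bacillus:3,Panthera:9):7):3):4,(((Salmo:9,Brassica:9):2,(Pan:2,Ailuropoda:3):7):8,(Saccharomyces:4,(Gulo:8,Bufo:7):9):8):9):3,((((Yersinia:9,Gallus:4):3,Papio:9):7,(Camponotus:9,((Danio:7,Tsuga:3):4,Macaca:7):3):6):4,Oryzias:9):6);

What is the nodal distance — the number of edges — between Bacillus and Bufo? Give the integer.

8

The MRCA of Bacillus and Bufo is the node subtending ((((Culex,((Passer,Hylobates),Prionailurus)),(Bombus,Capsella)),(Staphylococcus,(Bacillus,Panthera))),(((Salmo,Brassica),(Pan,Ailuropoda)),(Saccharomyces,(Gulo,Bufo)))).
From Bacillus up to that node: 4 branches. From Bufo up to the same node: 4 branches. Total: 4 + 4 = 8.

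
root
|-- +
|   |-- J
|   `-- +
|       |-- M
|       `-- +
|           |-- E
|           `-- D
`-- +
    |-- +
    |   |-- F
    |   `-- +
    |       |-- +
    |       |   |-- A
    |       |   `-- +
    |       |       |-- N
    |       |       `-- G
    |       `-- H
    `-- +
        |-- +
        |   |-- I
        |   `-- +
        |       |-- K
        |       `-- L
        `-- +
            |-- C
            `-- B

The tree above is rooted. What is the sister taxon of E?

D

E attaches to the tree at the node subtending (E,D).
The other lineage descending from that same node — the sister group — is the single tip D.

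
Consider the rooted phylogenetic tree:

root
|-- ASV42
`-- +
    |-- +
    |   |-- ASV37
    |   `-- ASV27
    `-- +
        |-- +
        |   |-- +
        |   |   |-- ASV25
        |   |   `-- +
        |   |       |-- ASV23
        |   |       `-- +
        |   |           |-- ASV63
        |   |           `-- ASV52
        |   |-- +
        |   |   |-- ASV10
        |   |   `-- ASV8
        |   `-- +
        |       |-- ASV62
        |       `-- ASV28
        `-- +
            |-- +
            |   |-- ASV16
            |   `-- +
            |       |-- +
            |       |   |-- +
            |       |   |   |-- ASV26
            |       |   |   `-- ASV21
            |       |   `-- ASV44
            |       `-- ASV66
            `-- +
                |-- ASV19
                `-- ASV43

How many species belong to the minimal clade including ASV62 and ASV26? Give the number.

15

The MRCA of ASV62 and ASV26 is the node subtending (((ASV25,(ASV23,(ASV63,ASV52))),(ASV10,ASV8),(ASV62,ASV28)),((ASV16,(((ASV26,ASV21),ASV44),ASV66)),(ASV19,ASV43))).
That clade contains 15 terminal taxa: ASV10, ASV16, ASV19, ASV21, ASV23, ASV25, ASV26, ASV28, ASV43, ASV44, ASV52, ASV62, ASV63, ASV66, ASV8.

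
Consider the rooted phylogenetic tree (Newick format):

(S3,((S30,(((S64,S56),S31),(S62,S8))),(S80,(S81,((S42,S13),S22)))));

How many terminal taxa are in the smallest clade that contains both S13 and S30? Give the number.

11

The MRCA of S13 and S30 is the node subtending ((S30,(((S64,S56),S31),(S62,S8))),(S80,(S81,((S42,S13),S22)))).
That clade contains 11 terminal taxa: S13, S22, S30, S31, S42, S56, S62, S64, S8, S80, S81.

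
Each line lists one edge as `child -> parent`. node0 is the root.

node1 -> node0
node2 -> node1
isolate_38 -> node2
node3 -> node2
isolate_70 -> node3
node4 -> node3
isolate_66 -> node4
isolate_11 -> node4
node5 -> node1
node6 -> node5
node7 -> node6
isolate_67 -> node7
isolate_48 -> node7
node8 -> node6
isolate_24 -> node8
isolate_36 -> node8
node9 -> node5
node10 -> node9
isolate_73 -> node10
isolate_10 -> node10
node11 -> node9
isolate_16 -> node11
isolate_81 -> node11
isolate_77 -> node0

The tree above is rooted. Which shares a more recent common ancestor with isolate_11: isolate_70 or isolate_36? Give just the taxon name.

isolate_70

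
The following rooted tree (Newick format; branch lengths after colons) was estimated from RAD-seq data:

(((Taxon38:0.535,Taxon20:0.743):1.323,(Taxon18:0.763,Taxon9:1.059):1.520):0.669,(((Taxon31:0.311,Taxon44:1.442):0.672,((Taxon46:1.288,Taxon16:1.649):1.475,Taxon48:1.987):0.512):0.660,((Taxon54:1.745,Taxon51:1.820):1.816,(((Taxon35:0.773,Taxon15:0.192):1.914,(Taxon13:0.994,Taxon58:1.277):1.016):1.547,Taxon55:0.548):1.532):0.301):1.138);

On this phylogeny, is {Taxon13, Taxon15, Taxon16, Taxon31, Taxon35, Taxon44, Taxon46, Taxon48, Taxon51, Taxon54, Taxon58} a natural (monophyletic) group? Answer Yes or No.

No

The MRCA of the listed taxa subtends (((Taxon31,Taxon44),((Taxon46,Taxon16),Taxon48)),((Taxon54,Taxon51),(((Taxon35,Taxon15),(Taxon13,Taxon58)),Taxon55))).
That clade also contains Taxon55, which is not in the proposed group, so the group is not monophyletic.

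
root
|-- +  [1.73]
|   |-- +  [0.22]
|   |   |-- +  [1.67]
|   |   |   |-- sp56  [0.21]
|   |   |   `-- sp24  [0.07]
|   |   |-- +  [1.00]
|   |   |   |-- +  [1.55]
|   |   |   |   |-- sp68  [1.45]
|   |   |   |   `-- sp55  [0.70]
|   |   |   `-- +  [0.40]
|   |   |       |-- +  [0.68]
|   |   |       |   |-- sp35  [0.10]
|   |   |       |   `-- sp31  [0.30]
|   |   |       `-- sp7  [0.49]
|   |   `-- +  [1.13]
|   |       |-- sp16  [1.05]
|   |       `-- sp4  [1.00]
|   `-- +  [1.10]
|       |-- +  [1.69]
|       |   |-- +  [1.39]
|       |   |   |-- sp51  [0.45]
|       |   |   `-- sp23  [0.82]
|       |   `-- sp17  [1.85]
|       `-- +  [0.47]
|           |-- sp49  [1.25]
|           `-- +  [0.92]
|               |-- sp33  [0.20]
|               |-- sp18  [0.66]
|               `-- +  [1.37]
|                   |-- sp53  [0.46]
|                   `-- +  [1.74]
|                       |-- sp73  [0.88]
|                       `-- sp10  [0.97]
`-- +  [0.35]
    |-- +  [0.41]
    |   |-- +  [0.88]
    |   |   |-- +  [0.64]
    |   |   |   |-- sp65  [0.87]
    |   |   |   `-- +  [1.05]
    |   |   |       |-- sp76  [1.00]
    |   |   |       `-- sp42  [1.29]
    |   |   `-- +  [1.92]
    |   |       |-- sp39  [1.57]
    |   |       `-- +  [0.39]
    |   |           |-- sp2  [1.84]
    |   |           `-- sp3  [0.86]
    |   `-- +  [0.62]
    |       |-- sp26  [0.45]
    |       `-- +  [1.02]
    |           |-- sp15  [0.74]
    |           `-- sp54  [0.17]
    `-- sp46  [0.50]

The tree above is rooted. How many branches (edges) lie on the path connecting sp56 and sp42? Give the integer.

10

The MRCA of sp56 and sp42 is the root of the tree.
From sp56 up to that node: 4 branches. From sp42 up to the same node: 6 branches. Total: 4 + 6 = 10.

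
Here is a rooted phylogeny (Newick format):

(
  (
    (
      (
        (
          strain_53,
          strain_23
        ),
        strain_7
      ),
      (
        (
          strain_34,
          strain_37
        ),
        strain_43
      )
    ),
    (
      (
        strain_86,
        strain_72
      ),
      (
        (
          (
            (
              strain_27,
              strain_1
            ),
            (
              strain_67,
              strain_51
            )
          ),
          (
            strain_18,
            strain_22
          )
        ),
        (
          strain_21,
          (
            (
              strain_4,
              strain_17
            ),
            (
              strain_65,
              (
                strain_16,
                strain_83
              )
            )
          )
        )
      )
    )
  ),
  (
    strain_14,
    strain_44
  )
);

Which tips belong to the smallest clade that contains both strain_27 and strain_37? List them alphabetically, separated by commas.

strain_1, strain_16, strain_17, strain_18, strain_21, strain_22, strain_23, strain_27, strain_34, strain_37, strain_4, strain_43, strain_51, strain_53, strain_65, strain_67, strain_7, strain_72, strain_83, strain_86

Tracing strain_27: it sits inside (strain_27,strain_1).
Tracing strain_37: it sits inside (strain_34,strain_37).
The smallest clade enclosing both is ((((strain_53,strain_23),strain_7),((strain_34,strain_37),strain_43)),((strain_86,strain_72),((((strain_27,strain_1),(strain_67,strain_51)),(strain_18,strain_22)),(strain_21,((strain_4,strain_17),(strain_65,(strain_16,strain_83))))))); the answer is its 20 terminal taxa in alphabetical order.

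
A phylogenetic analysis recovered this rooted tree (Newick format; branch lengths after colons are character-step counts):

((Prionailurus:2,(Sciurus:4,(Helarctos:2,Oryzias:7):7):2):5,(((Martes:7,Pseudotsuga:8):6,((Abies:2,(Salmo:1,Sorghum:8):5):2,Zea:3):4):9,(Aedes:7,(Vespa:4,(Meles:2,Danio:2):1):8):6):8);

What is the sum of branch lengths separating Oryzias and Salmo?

50

The path runs Oryzias → … → MRCA → … → Salmo; the MRCA is the root of the tree.
Branch lengths along that path: 7 + 7 + 2 + 5 + 8 + 9 + 4 + 2 + 5 + 1 = 50.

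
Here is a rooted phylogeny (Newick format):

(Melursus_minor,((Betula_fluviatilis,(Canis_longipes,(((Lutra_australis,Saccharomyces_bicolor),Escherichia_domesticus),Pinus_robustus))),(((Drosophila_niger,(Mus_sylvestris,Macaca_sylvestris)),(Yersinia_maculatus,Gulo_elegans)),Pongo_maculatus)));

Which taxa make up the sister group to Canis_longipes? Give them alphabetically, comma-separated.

Escherichia_domesticus, Lutra_australis, Pinus_robustus, Saccharomyces_bicolor

Canis_longipes attaches to the tree at the node subtending (Canis_longipes,(((Lutra_australis,Saccharomyces_bicolor),Escherichia_domesticus),Pinus_robustus)).
The other lineage descending from that same node — the sister group — is (((Lutra_australis,Saccharomyces_bicolor),Escherichia_domesticus),Pinus_robustus); its 4 tips in alphabetical order are the answer.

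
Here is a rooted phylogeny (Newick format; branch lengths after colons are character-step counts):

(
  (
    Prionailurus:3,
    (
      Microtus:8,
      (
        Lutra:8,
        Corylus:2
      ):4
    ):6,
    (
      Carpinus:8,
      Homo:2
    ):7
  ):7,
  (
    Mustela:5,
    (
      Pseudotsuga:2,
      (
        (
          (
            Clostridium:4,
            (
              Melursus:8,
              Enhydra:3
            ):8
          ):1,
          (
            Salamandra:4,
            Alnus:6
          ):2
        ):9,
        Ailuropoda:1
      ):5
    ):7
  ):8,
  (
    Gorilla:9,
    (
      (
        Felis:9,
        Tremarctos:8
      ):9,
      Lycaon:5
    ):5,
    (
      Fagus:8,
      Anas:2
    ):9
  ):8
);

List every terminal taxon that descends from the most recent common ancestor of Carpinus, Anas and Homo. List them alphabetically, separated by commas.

Ailuropoda, Alnus, Anas, Carpinus, Clostridium, Corylus, Enhydra, Fagus, Felis, Gorilla, Homo, Lutra, Lycaon, Melursus, Microtus, Mustela, Prionailurus, Pseudotsuga, Salamandra, Tremarctos

Tracing Carpinus: it sits inside (Carpinus,Homo).
Tracing Anas: it sits inside (Fagus,Anas).
Tracing Homo: it sits inside (Carpinus,Homo).
The smallest clade enclosing all 3 is the whole tree (their MRCA is the root), so the answer is all 20 tips in alphabetical order.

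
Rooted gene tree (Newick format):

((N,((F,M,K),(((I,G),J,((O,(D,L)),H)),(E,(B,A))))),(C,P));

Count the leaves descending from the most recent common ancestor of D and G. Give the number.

7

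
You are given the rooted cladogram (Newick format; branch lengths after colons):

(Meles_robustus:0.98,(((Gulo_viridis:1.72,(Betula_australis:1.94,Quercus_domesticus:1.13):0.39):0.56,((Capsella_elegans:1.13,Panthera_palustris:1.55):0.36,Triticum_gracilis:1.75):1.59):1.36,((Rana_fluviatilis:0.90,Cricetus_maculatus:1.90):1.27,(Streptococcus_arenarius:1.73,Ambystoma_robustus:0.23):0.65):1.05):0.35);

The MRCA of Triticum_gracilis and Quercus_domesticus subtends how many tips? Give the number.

The MRCA of Triticum_gracilis and Quercus_domesticus is the node subtending ((Gulo_viridis,(Betula_australis,Quercus_domesticus)),((Capsella_elegans,Panthera_palustris),Triticum_gracilis)).
That clade contains 6 terminal taxa: Betula_australis, Capsella_elegans, Gulo_viridis, Panthera_palustris, Quercus_domesticus, Triticum_gracilis.

6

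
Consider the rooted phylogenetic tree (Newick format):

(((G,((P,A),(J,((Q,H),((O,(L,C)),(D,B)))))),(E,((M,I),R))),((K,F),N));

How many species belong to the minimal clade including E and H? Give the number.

The MRCA of E and H is the node subtending ((G,((P,A),(J,((Q,H),((O,(L,C)),(D,B)))))),(E,((M,I),R))).
That clade contains 15 terminal taxa: A, B, C, D, E, G, H, I, J, L, M, O, P, Q, R.

15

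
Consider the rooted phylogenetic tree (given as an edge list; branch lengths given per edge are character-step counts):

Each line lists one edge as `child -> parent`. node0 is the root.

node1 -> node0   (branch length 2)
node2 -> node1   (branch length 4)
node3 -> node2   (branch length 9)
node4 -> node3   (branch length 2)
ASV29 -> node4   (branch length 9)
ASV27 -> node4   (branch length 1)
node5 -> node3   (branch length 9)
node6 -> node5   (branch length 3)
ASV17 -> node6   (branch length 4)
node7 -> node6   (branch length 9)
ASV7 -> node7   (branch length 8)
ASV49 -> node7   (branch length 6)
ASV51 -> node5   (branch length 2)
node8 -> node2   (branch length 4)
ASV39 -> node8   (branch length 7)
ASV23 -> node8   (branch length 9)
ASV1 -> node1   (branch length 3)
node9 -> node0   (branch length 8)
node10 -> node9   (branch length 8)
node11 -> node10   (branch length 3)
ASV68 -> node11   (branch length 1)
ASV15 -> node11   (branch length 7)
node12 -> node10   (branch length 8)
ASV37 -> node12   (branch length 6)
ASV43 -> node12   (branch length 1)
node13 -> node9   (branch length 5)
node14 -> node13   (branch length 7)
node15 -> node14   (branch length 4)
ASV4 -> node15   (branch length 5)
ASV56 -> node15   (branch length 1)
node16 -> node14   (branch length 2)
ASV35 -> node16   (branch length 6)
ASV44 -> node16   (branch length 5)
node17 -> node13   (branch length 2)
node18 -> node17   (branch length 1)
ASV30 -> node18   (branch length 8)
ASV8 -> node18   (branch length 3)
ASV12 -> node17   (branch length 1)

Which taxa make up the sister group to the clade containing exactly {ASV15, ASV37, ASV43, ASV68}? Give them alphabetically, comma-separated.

ASV12, ASV30, ASV35, ASV4, ASV44, ASV56, ASV8

The clade containing exactly {ASV15, ASV37, ASV43, ASV68} attaches to the tree at the node subtending (((ASV68,ASV15),(ASV37,ASV43)),(((ASV4,ASV56),(ASV35,ASV44)),((ASV30,ASV8),ASV12))).
The other lineage descending from that same node — the sister group — is (((ASV4,ASV56),(ASV35,ASV44)),((ASV30,ASV8),ASV12)); its 7 tips in alphabetical order are the answer.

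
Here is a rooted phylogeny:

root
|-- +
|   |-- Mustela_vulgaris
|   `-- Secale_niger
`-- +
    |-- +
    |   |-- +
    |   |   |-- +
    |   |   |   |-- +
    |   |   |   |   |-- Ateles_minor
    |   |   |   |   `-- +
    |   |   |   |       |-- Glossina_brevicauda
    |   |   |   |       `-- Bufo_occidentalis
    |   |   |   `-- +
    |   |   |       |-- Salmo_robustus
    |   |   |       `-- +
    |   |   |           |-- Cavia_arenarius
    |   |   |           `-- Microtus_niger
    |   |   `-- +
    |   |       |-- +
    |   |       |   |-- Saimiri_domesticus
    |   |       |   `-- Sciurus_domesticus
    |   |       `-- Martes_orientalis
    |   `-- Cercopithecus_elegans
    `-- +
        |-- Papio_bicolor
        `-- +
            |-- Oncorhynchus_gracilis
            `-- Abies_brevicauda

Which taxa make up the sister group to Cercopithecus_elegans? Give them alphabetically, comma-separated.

Ateles_minor, Bufo_occidentalis, Cavia_arenarius, Glossina_brevicauda, Martes_orientalis, Microtus_niger, Saimiri_domesticus, Salmo_robustus, Sciurus_domesticus

Cercopithecus_elegans attaches to the tree at the node subtending ((((Ateles_minor,(Glossina_brevicauda,Bufo_occidentalis)),(Salmo_robustus,(Cavia_arenarius,Microtus_niger))),((Saimiri_domesticus,Sciurus_domesticus),Martes_orientalis)),Cercopithecus_elegans).
The other lineage descending from that same node — the sister group — is (((Ateles_minor,(Glossina_brevicauda,Bufo_occidentalis)),(Salmo_robustus,(Cavia_arenarius,Microtus_niger))),((Saimiri_domesticus,Sciurus_domesticus),Martes_orientalis)); its 9 tips in alphabetical order are the answer.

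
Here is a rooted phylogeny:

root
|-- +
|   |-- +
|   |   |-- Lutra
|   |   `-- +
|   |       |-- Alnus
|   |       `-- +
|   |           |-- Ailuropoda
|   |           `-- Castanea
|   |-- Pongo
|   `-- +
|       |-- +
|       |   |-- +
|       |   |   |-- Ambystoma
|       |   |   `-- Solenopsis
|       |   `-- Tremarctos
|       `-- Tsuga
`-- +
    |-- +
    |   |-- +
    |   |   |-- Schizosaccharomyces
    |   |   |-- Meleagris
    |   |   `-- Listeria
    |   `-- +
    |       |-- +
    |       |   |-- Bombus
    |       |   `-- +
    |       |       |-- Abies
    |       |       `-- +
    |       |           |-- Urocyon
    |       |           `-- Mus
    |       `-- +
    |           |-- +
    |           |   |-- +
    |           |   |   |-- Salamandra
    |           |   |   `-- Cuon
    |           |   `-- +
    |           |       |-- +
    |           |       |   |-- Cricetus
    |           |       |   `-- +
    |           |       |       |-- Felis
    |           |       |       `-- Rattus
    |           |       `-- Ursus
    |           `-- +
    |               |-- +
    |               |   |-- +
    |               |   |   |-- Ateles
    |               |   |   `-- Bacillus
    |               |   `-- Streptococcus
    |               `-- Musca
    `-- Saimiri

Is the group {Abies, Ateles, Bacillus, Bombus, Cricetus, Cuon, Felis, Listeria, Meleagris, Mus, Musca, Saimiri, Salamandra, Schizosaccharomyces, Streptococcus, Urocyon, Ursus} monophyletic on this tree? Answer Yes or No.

No

The MRCA of the listed taxa subtends (((Schizosaccharomyces,Meleagris,Listeria),((Bombus,(Abies,(Urocyon,Mus))),(((Salamandra,Cuon),((Cricetus,(Felis,Rattus)),Ursus)),(((Ateles,Bacillus),Streptococcus),Musca)))),Saimiri).
That clade also contains Rattus, which is not in the proposed group, so the group is not monophyletic.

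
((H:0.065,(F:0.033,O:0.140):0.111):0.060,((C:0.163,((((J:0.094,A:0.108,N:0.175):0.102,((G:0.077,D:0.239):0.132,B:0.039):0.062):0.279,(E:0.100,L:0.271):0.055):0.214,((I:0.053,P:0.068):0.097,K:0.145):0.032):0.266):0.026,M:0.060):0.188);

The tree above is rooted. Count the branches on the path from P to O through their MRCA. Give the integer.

9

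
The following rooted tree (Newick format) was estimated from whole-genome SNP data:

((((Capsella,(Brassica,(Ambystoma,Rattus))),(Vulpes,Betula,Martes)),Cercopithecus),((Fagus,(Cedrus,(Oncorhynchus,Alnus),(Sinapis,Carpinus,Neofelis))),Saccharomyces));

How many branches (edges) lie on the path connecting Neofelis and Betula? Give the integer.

The MRCA of Neofelis and Betula is the root of the tree.
From Neofelis up to that node: 5 branches. From Betula up to the same node: 4 branches. Total: 5 + 4 = 9.

9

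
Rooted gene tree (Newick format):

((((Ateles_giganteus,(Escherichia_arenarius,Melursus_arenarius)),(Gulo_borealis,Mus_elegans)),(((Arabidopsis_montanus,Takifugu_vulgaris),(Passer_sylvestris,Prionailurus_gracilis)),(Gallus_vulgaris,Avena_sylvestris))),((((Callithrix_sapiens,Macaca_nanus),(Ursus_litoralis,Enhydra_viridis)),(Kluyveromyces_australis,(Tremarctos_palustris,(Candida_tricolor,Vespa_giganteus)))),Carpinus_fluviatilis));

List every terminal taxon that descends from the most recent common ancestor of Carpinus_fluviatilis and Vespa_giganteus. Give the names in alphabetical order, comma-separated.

Callithrix_sapiens, Candida_tricolor, Carpinus_fluviatilis, Enhydra_viridis, Kluyveromyces_australis, Macaca_nanus, Tremarctos_palustris, Ursus_litoralis, Vespa_giganteus

Tracing Carpinus_fluviatilis: it sits inside ((((Callithrix_sapiens,Macaca_nanus),(Ursus_litoralis,Enhydra_viridis)),(Kluyveromyces_australis,(Tremarctos_palustris,(Candida_tricolor,Vespa_giganteus)))),Carpinus_fluviatilis).
Tracing Vespa_giganteus: it sits inside (Candida_tricolor,Vespa_giganteus).
The smallest clade enclosing both is ((((Callithrix_sapiens,Macaca_nanus),(Ursus_litoralis,Enhydra_viridis)),(Kluyveromyces_australis,(Tremarctos_palustris,(Candida_tricolor,Vespa_giganteus)))),Carpinus_fluviatilis); the answer is its 9 terminal taxa in alphabetical order.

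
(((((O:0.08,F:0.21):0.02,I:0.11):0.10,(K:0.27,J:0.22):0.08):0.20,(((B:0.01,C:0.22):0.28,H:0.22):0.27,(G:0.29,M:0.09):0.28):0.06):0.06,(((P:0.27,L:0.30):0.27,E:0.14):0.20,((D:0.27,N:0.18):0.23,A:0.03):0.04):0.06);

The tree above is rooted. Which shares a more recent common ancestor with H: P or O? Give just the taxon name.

The MRCA of H and O subtends ((((O,F),I),(K,J)),(((B,C),H),(G,M))) (10 taxa).
The MRCA of H and P is the root, subtending the entire tree (16 taxa).
The first is nested inside the second, so H shares a more recent common ancestor with O.

O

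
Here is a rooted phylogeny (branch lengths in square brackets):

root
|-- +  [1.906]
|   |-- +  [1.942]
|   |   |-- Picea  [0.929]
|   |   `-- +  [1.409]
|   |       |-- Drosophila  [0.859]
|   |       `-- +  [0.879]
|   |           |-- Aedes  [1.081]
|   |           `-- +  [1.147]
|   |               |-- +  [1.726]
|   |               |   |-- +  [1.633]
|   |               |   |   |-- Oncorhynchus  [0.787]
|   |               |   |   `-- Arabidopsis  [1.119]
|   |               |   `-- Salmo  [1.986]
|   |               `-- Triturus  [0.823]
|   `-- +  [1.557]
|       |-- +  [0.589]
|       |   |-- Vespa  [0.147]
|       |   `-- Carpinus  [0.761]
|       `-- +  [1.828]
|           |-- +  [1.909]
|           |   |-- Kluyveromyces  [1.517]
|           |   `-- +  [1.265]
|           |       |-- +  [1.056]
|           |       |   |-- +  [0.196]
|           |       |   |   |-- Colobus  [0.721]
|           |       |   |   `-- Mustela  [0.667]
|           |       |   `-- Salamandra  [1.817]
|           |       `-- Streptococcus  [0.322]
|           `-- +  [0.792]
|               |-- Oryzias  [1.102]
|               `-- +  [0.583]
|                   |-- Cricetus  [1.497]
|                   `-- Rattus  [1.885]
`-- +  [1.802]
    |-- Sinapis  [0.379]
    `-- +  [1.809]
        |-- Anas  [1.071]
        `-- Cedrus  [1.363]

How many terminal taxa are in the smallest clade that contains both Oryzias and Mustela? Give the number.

The MRCA of Oryzias and Mustela is the node subtending ((Kluyveromyces,(((Colobus,Mustela),Salamandra),Streptococcus)),(Oryzias,(Cricetus,Rattus))).
That clade contains 8 terminal taxa: Colobus, Cricetus, Kluyveromyces, Mustela, Oryzias, Rattus, Salamandra, Streptococcus.

8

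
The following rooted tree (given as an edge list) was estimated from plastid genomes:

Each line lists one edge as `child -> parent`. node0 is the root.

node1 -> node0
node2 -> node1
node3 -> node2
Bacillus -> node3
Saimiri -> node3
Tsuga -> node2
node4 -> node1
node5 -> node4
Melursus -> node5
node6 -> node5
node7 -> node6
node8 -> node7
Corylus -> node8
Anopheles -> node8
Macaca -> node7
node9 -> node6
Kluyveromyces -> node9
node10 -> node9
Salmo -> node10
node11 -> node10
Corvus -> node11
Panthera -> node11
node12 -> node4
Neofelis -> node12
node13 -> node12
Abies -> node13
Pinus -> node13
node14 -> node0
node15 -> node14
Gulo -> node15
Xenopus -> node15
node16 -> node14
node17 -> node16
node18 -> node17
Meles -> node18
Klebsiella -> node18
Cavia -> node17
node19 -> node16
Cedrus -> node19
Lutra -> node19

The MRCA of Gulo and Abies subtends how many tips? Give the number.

21

The MRCA of Gulo and Abies is the root, so the clade is the entire tree.
That clade contains 21 terminal taxa: Abies, Anopheles, Bacillus, Cavia, Cedrus, Corvus, Corylus, Gulo, Klebsiella, Kluyveromyces, Lutra, Macaca, Meles, Melursus, Neofelis, Panthera, Pinus, Saimiri, Salmo, Tsuga, Xenopus.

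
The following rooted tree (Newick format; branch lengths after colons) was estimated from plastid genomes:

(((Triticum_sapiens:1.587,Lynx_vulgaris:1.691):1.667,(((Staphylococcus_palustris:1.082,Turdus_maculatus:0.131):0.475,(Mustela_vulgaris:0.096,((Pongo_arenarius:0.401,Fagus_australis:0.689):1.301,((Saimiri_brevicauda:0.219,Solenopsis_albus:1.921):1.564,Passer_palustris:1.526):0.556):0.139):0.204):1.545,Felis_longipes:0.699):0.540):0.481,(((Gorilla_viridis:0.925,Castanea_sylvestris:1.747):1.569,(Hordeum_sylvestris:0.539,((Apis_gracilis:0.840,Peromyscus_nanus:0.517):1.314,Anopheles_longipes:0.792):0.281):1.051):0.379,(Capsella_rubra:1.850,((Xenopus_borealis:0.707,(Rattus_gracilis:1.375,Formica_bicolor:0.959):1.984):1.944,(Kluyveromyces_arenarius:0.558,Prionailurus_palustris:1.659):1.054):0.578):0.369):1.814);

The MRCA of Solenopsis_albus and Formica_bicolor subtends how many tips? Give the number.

23

The MRCA of Solenopsis_albus and Formica_bicolor is the root, so the clade is the entire tree.
That clade contains 23 terminal taxa: Anopheles_longipes, Apis_gracilis, Capsella_rubra, Castanea_sylvestris, Fagus_australis, Felis_longipes, Formica_bicolor, Gorilla_viridis, Hordeum_sylvestris, Kluyveromyces_arenarius, Lynx_vulgaris, Mustela_vulgaris, Passer_palustris, Peromyscus_nanus, Pongo_arenarius, Prionailurus_palustris, Rattus_gracilis, Saimiri_brevicauda, Solenopsis_albus, Staphylococcus_palustris, Triticum_sapiens, Turdus_maculatus, Xenopus_borealis.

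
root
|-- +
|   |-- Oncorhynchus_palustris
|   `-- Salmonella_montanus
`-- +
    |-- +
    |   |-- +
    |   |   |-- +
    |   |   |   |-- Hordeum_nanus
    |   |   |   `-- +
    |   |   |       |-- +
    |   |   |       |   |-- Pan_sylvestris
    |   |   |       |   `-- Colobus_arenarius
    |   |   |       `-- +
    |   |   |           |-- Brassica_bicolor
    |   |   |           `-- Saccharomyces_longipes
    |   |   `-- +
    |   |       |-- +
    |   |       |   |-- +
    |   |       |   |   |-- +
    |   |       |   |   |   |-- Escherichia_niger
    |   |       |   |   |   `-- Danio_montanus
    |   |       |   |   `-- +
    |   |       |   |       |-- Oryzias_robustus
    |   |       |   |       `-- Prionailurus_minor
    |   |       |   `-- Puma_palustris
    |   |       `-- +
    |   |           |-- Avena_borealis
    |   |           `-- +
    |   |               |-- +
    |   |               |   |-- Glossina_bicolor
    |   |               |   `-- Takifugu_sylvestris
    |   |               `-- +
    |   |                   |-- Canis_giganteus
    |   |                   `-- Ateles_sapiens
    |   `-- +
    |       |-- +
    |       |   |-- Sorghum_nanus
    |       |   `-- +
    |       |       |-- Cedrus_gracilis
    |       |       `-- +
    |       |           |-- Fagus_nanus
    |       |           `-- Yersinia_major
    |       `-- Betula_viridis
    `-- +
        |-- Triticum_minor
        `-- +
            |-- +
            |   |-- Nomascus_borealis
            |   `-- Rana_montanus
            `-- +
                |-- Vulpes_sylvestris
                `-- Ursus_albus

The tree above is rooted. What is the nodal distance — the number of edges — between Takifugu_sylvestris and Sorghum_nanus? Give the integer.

9

The MRCA of Takifugu_sylvestris and Sorghum_nanus is the node subtending (((Hordeum_nanus,((Pan_sylvestris,Colobus_arenarius),(Brassica_bicolor,Saccharomyces_longipes))),((((Escherichia_niger,Danio_montanus),(Oryzias_robustus,Prionailurus_minor)),Puma_palustris),(Avena_borealis,((Glossina_bicolor,Takifugu_sylvestris),(Canis_giganteus,Ateles_sapiens))))),((Sorghum_nanus,(Cedrus_gracilis,(Fagus_nanus,Yersinia_major))),Betula_viridis)).
From Takifugu_sylvestris up to that node: 6 branches. From Sorghum_nanus up to the same node: 3 branches. Total: 6 + 3 = 9.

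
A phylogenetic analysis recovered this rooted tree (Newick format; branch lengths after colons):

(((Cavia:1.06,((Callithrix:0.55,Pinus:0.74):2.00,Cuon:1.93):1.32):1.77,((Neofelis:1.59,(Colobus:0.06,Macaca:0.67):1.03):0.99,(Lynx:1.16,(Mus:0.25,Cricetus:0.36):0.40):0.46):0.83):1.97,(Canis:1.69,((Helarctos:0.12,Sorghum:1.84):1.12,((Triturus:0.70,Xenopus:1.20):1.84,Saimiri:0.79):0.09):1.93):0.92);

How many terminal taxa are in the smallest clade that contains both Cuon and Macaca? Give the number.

The MRCA of Cuon and Macaca is the node subtending ((Cavia,((Callithrix,Pinus),Cuon)),((Neofelis,(Colobus,Macaca)),(Lynx,(Mus,Cricetus)))).
That clade contains 10 terminal taxa: Callithrix, Cavia, Colobus, Cricetus, Cuon, Lynx, Macaca, Mus, Neofelis, Pinus.

10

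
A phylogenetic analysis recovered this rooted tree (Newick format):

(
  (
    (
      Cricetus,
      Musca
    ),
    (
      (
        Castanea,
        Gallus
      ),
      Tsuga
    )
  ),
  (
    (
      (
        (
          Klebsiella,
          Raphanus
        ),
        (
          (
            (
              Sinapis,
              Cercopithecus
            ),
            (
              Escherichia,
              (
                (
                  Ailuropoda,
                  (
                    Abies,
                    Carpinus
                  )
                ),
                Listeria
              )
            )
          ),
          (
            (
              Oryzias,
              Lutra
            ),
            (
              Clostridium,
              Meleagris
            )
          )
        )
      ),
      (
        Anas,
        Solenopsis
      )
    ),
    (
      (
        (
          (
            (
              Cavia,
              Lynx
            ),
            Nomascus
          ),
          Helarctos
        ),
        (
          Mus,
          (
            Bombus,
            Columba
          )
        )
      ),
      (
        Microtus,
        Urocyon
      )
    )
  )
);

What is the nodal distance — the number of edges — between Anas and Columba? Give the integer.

The MRCA of Anas and Columba is the node subtending ((((Klebsiella,Raphanus),(((Sinapis,Cercopithecus),(Escherichia,((Ailuropoda,(Abies,Carpinus)),Listeria))),((Oryzias,Lutra),(Clostridium,Meleagris)))),(Anas,Solenopsis)),(((((Cavia,Lynx),Nomascus),Helarctos),(Mus,(Bombus,Columba))),(Microtus,Urocyon))).
From Anas up to that node: 3 branches. From Columba up to the same node: 5 branches. Total: 3 + 5 = 8.

8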